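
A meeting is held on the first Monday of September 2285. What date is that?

September 7, 2285

September 1, 2285 is a Tuesday.
The first Monday is therefore September 7 (6 days later).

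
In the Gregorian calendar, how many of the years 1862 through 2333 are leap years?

114

Multiples of 4 in [1862,2333]: 118.
Of those, multiples of 100: 5 (not leap unless ÷400).
Multiples of 400: 1.
Leap years = 118 − 5 + 1 = 114.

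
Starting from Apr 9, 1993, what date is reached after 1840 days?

April 23, 1998

+365 (one year) → Apr 9, 1994 (1475 left).
+365 (one year) → Apr 9, 1995 (1110 left).
+366 (one year; includes Feb 29, 1996) → Apr 9, 1996 (744 left).
+365 (one year) → Apr 9, 1997 (379 left).
Apr has 30 days: +22 → May 1, 1997 (357 left).
May has 31 days: +31 → Jun 1, 1997 (326 left).
Jun has 30 days: +30 → Jul 1, 1997 (296 left).
Jul has 31 days: +31 → Aug 1, 1997 (265 left).
Aug has 31 days: +31 → Sep 1, 1997 (234 left).
Sep has 30 days: +30 → Oct 1, 1997 (204 left).
Oct has 31 days: +31 → Nov 1, 1997 (173 left).
Nov has 30 days: +30 → Dec 1, 1997 (143 left).
Dec has 31 days: +31 → Jan 1, 1998 (112 left).
Jan has 31 days: +31 → Feb 1, 1998 (81 left).
Feb has 28 days: +28 → Mar 1, 1998 (53 left).
Mar has 31 days: +31 → Apr 1, 1998 (22 left).
+22 → Apr 23, 1998.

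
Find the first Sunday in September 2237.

September 3, 2237

September 1, 2237 is a Friday.
The first Sunday is therefore September 3 (2 days later).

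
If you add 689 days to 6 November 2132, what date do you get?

+365 (one year) → Nov 6, 2133 (324 left).
Nov has 30 days: +25 → Dec 1, 2133 (299 left).
Dec has 31 days: +31 → Jan 1, 2134 (268 left).
Jan has 31 days: +31 → Feb 1, 2134 (237 left).
Feb has 28 days: +28 → Mar 1, 2134 (209 left).
Mar has 31 days: +31 → Apr 1, 2134 (178 left).
Apr has 30 days: +30 → May 1, 2134 (148 left).
May has 31 days: +31 → Jun 1, 2134 (117 left).
Jun has 30 days: +30 → Jul 1, 2134 (87 left).
Jul has 31 days: +31 → Aug 1, 2134 (56 left).
Aug has 31 days: +31 → Sep 1, 2134 (25 left).
+25 → Sep 26, 2134.

September 26, 2134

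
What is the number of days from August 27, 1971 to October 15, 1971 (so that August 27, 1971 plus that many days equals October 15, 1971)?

49

Aug 27, 1971 → Sep 27, 1971: 31 days (August has 31).
Sep 27, 1971 → Oct 15, 1971: 18 days.
Total: 49 days.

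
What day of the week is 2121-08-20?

Wednesday

Doomsday rule: the anchor day for the 2100s is Sunday. For year 21: 21÷12 = 1 r 9, and 9÷4 = 2, so 1+9+2 = 12.
Sunday + 12 ≡ Friday — that's 2121's doomsday.
In August the doomsday date is Aug 8.
Aug 20 is 12 days after Aug 8; 12 mod 7 = 5, so Friday + 5 = Wednesday.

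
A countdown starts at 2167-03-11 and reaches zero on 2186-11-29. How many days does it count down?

7203

Mar 11, 2167 → Mar 11, 2168: 366 days (Feb 29, 2168 is in that span).
Mar 11, 2168 → Mar 11, 2169: 365 days.
Mar 11, 2169 → Mar 11, 2170: 365 days.
Mar 11, 2170 → Mar 11, 2171: 365 days.
Mar 11, 2171 → Mar 11, 2172: 366 days (Feb 29, 2172 is in that span).
Mar 11, 2172 → Mar 11, 2173: 365 days.
Mar 11, 2173 → Mar 11, 2174: 365 days.
Mar 11, 2174 → Mar 11, 2175: 365 days.
Mar 11, 2175 → Mar 11, 2176: 366 days (Feb 29, 2176 is in that span).
Mar 11, 2176 → Mar 11, 2177: 365 days.
Mar 11, 2177 → Mar 11, 2178: 365 days.
Mar 11, 2178 → Mar 11, 2179: 365 days.
Mar 11, 2179 → Mar 11, 2180: 366 days (Feb 29, 2180 is in that span).
Mar 11, 2180 → Mar 11, 2181: 365 days.
Mar 11, 2181 → Mar 11, 2182: 365 days.
Mar 11, 2182 → Mar 11, 2183: 365 days.
Mar 11, 2183 → Mar 11, 2184: 366 days (Feb 29, 2184 is in that span).
Mar 11, 2184 → Mar 11, 2185: 365 days.
Mar 11, 2185 → Mar 11, 2186: 365 days.
Mar 11, 2186 → Apr 11, 2186: 31 days (March has 31).
Apr 11, 2186 → May 11, 2186: 30 days (April has 30).
May 11, 2186 → Jun 11, 2186: 31 days (May has 31).
Jun 11, 2186 → Jul 11, 2186: 30 days (June has 30).
Jul 11, 2186 → Aug 11, 2186: 31 days (July has 31).
Aug 11, 2186 → Sep 11, 2186: 31 days (August has 31).
Sep 11, 2186 → Oct 11, 2186: 30 days (September has 30).
Oct 11, 2186 → Nov 11, 2186: 31 days (October has 31).
Nov 11, 2186 → Nov 29, 2186: 18 days.
Total: 7203 days.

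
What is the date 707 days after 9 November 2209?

October 17, 2211

+365 (one year) → Nov 9, 2210 (342 left).
Nov has 30 days: +22 → Dec 1, 2210 (320 left).
Dec has 31 days: +31 → Jan 1, 2211 (289 left).
Jan has 31 days: +31 → Feb 1, 2211 (258 left).
Feb has 28 days: +28 → Mar 1, 2211 (230 left).
Mar has 31 days: +31 → Apr 1, 2211 (199 left).
Apr has 30 days: +30 → May 1, 2211 (169 left).
May has 31 days: +31 → Jun 1, 2211 (138 left).
Jun has 30 days: +30 → Jul 1, 2211 (108 left).
Jul has 31 days: +31 → Aug 1, 2211 (77 left).
Aug has 31 days: +31 → Sep 1, 2211 (46 left).
Sep has 30 days: +30 → Oct 1, 2211 (16 left).
+16 → Oct 17, 2211.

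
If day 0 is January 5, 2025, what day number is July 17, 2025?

Jan 5, 2025 → Feb 5, 2025: 31 days (January has 31).
Feb 5, 2025 → Mar 5, 2025: 28 days (February has 28).
Mar 5, 2025 → Apr 5, 2025: 31 days (March has 31).
Apr 5, 2025 → May 5, 2025: 30 days (April has 30).
May 5, 2025 → Jun 5, 2025: 31 days (May has 31).
Jun 5, 2025 → Jul 5, 2025: 30 days (June has 30).
Jul 5, 2025 → Jul 17, 2025: 12 days.
Total: 193 days.

193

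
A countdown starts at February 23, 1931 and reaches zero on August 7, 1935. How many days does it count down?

1626

Feb 23, 1931 → Feb 23, 1932: 365 days.
Feb 23, 1932 → Feb 23, 1933: 366 days (Feb 29, 1932 is in that span).
Feb 23, 1933 → Feb 23, 1934: 365 days.
Feb 23, 1934 → Feb 23, 1935: 365 days.
Feb 23, 1935 → Mar 23, 1935: 28 days (February has 28).
Mar 23, 1935 → Apr 23, 1935: 31 days (March has 31).
Apr 23, 1935 → May 23, 1935: 30 days (April has 30).
May 23, 1935 → Jun 23, 1935: 31 days (May has 31).
Jun 23, 1935 → Jul 23, 1935: 30 days (June has 30).
Jul 23, 1935 → Aug 7, 1935: 15 days.
Total: 1626 days.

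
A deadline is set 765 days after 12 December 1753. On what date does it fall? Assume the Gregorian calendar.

January 16, 1756

+365 (one year) → Dec 12, 1754 (400 left).
Dec has 31 days: +20 → Jan 1, 1755 (380 left).
Jan has 31 days: +31 → Feb 1, 1755 (349 left).
Feb has 28 days: +28 → Mar 1, 1755 (321 left).
Mar has 31 days: +31 → Apr 1, 1755 (290 left).
Apr has 30 days: +30 → May 1, 1755 (260 left).
May has 31 days: +31 → Jun 1, 1755 (229 left).
Jun has 30 days: +30 → Jul 1, 1755 (199 left).
Jul has 31 days: +31 → Aug 1, 1755 (168 left).
Aug has 31 days: +31 → Sep 1, 1755 (137 left).
Sep has 30 days: +30 → Oct 1, 1755 (107 left).
Oct has 31 days: +31 → Nov 1, 1755 (76 left).
Nov has 30 days: +30 → Dec 1, 1755 (46 left).
Dec has 31 days: +31 → Jan 1, 1756 (15 left).
+15 → Jan 16, 1756.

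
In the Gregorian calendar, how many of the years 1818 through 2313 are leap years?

Multiples of 4 in [1818,2313]: 124.
Of those, multiples of 100: 5 (not leap unless ÷400).
Multiples of 400: 1.
Leap years = 124 − 5 + 1 = 120.

120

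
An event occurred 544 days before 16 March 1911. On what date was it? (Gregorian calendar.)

September 18, 1909

−365 (one year) → Mar 16, 1910 (179 left).
−16 → Feb 28, 1910 (end of Feb, 28 days; 163 left).
−28 → Jan 31, 1910 (end of Jan, 31 days; 135 left).
−31 → Dec 31, 1909 (end of Dec, 31 days; 104 left).
−31 → Nov 30, 1909 (end of Nov, 30 days; 73 left).
−30 → Oct 31, 1909 (end of Oct, 31 days; 43 left).
−31 → Sep 30, 1909 (end of Sep, 30 days; 12 left).
−12 → Sep 18, 1909.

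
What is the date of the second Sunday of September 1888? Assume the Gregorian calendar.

September 9, 1888

September 1, 1888 is a Saturday.
The first Sunday is therefore September 2 (1 days later).
The second Sunday is 2 + 1×7 = September 9.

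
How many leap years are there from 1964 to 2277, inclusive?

77

Multiples of 4 in [1964,2277]: 79.
Of those, multiples of 100: 3 (not leap unless ÷400).
Multiples of 400: 1.
Leap years = 79 − 3 + 1 = 77.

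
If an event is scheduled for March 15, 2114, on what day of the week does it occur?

Doomsday rule: the anchor day for the 2100s is Sunday. For year 14: 14÷12 = 1 r 2, and 2÷4 = 0, so 1+2+0 = 3.
Sunday + 3 ≡ Wednesday — that's 2114's doomsday.
In March the doomsday date is Mar 14.
Mar 15 is 1 day after Mar 14; 1 mod 7 = 1, so Wednesday + 1 = Thursday.

Thursday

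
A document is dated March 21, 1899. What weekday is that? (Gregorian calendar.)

January 1, 1899 is a Sunday.
Jan 1, 1899 → Feb 1, 1899: 31 days (January has 31).
Feb 1, 1899 → Mar 1, 1899: 28 days (February has 28).
Mar 1, 1899 → Mar 21, 1899: 20 days.
Total: 79 days.
79 mod 7 = 2, so Sunday + 2 = Tuesday.

Tuesday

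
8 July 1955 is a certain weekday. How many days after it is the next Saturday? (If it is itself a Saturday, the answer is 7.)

1

Jul 8, 1955 is a Friday.
From Friday to the next Saturday is 1 day.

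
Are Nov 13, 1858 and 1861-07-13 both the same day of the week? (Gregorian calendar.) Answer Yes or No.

Yes

From Nov 13, 1858 to Jul 13, 1861 is 973 days.
973 mod 7 = 0, so they are the same weekday.
(Nov 13, 1858 is a Saturday; Jul 13, 1861 is a Saturday.)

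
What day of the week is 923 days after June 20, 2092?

Thursday

Jun 20, 2092 is a Friday.
923 mod 7 = 6, so 923 days after a Friday is Friday + 6 = Thursday.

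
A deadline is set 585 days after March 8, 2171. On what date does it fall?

October 13, 2172

+366 (one year; includes Feb 29, 2172) → Mar 8, 2172 (219 left).
Mar has 31 days: +24 → Apr 1, 2172 (195 left).
Apr has 30 days: +30 → May 1, 2172 (165 left).
May has 31 days: +31 → Jun 1, 2172 (134 left).
Jun has 30 days: +30 → Jul 1, 2172 (104 left).
Jul has 31 days: +31 → Aug 1, 2172 (73 left).
Aug has 31 days: +31 → Sep 1, 2172 (42 left).
Sep has 30 days: +30 → Oct 1, 2172 (12 left).
+12 → Oct 13, 2172.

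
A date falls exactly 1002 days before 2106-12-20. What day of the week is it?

Dec 20, 2106 is a Monday.
1002 mod 7 = 1, so 1002 days before a Monday is Monday − 1 = Sunday.

Sunday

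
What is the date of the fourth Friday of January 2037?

January 23, 2037

January 1, 2037 is a Thursday.
The first Friday is therefore January 2 (1 days later).
The fourth Friday is 2 + 3×7 = January 23.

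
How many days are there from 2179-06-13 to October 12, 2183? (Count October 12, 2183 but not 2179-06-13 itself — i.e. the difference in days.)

1582

Jun 13, 2179 → Jun 13, 2180: 366 days (Feb 29, 2180 is in that span).
Jun 13, 2180 → Jun 13, 2181: 365 days.
Jun 13, 2181 → Jun 13, 2182: 365 days.
Jun 13, 2182 → Jun 13, 2183: 365 days.
Jun 13, 2183 → Jul 13, 2183: 30 days (June has 30).
Jul 13, 2183 → Aug 13, 2183: 31 days (July has 31).
Aug 13, 2183 → Sep 13, 2183: 31 days (August has 31).
Sep 13, 2183 → Oct 12, 2183: 29 days.
Total: 1582 days.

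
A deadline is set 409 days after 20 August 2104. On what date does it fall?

October 3, 2105

+365 (one year) → Aug 20, 2105 (44 left).
Aug has 31 days: +12 → Sep 1, 2105 (32 left).
Sep has 30 days: +30 → Oct 1, 2105 (2 left).
+2 → Oct 3, 2105.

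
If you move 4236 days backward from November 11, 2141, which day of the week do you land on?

Nov 11, 2141 is a Saturday.
4236 mod 7 = 1, so 4236 days before a Saturday is Saturday − 1 = Friday.

Friday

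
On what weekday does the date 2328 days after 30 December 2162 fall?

Monday

Dec 30, 2162 is a Thursday.
2328 mod 7 = 4, so 2328 days after a Thursday is Thursday + 4 = Monday.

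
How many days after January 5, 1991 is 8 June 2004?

4903

Jan 5, 1991 → Jan 5, 1992: 365 days.
Jan 5, 1992 → Jan 5, 1993: 366 days (Feb 29, 1992 is in that span).
Jan 5, 1993 → Jan 5, 1994: 365 days.
Jan 5, 1994 → Jan 5, 1995: 365 days.
Jan 5, 1995 → Jan 5, 1996: 365 days.
Jan 5, 1996 → Jan 5, 1997: 366 days (Feb 29, 1996 is in that span).
Jan 5, 1997 → Jan 5, 1998: 365 days.
Jan 5, 1998 → Jan 5, 1999: 365 days.
Jan 5, 1999 → Jan 5, 2000: 365 days.
Jan 5, 2000 → Jan 5, 2001: 366 days (Feb 29, 2000 is in that span).
Jan 5, 2001 → Jan 5, 2002: 365 days.
Jan 5, 2002 → Jan 5, 2003: 365 days.
Jan 5, 2003 → Jan 5, 2004: 365 days.
Jan 5, 2004 → Feb 5, 2004: 31 days (January has 31).
Feb 5, 2004 → Mar 5, 2004: 29 days (February has 29).
Mar 5, 2004 → Apr 5, 2004: 31 days (March has 31).
Apr 5, 2004 → May 5, 2004: 30 days (April has 30).
May 5, 2004 → Jun 5, 2004: 31 days (May has 31).
Jun 5, 2004 → Jun 8, 2004: 3 days.
Total: 4903 days.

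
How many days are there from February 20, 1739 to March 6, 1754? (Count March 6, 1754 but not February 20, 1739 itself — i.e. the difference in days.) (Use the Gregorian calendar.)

5493

Feb 20, 1739 → Feb 20, 1740: 365 days.
Feb 20, 1740 → Feb 20, 1741: 366 days (Feb 29, 1740 is in that span).
Feb 20, 1741 → Feb 20, 1742: 365 days.
Feb 20, 1742 → Feb 20, 1743: 365 days.
Feb 20, 1743 → Feb 20, 1744: 365 days.
Feb 20, 1744 → Feb 20, 1745: 366 days (Feb 29, 1744 is in that span).
Feb 20, 1745 → Feb 20, 1746: 365 days.
Feb 20, 1746 → Feb 20, 1747: 365 days.
Feb 20, 1747 → Feb 20, 1748: 365 days.
Feb 20, 1748 → Feb 20, 1749: 366 days (Feb 29, 1748 is in that span).
Feb 20, 1749 → Feb 20, 1750: 365 days.
Feb 20, 1750 → Feb 20, 1751: 365 days.
Feb 20, 1751 → Feb 20, 1752: 365 days.
Feb 20, 1752 → Feb 20, 1753: 366 days (Feb 29, 1752 is in that span).
Feb 20, 1753 → Mar 20, 1753: 28 days (February has 28).
Mar 20, 1753 → Apr 20, 1753: 31 days (March has 31).
Apr 20, 1753 → May 20, 1753: 30 days (April has 30).
May 20, 1753 → Jun 20, 1753: 31 days (May has 31).
Jun 20, 1753 → Jul 20, 1753: 30 days (June has 30).
Jul 20, 1753 → Aug 20, 1753: 31 days (July has 31).
Aug 20, 1753 → Sep 20, 1753: 31 days (August has 31).
Sep 20, 1753 → Oct 20, 1753: 30 days (September has 30).
Oct 20, 1753 → Nov 20, 1753: 31 days (October has 31).
Nov 20, 1753 → Dec 20, 1753: 30 days (November has 30).
Dec 20, 1753 → Jan 20, 1754: 31 days (December has 31).
Jan 20, 1754 → Feb 20, 1754: 31 days (January has 31).
Feb 20, 1754 → Mar 6, 1754: 14 days.
Total: 5493 days.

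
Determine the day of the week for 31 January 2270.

Doomsday rule: the anchor day for the 2200s is Friday. For year 70: 70÷12 = 5 r 10, and 10÷4 = 2, so 5+10+2 = 17.
Friday + 17 ≡ Monday — that's 2270's doomsday.
In January the doomsday date is Jan 3 (2270 is not a leap year).
Jan 31 is 28 days after Jan 3; 28 mod 7 = 0, so Monday + 0 = Monday.

Monday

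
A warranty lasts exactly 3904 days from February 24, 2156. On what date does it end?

November 2, 2166

+366 (one year; includes Feb 29, 2156) → Feb 24, 2157 (3538 left).
+365 (one year) → Feb 24, 2158 (3173 left).
+365 (one year) → Feb 24, 2159 (2808 left).
+365 (one year) → Feb 24, 2160 (2443 left).
+366 (one year; includes Feb 29, 2160) → Feb 24, 2161 (2077 left).
+365 (one year) → Feb 24, 2162 (1712 left).
+365 (one year) → Feb 24, 2163 (1347 left).
+365 (one year) → Feb 24, 2164 (982 left).
+366 (one year; includes Feb 29, 2164) → Feb 24, 2165 (616 left).
+365 (one year) → Feb 24, 2166 (251 left).
Feb has 28 days: +5 → Mar 1, 2166 (246 left).
Mar has 31 days: +31 → Apr 1, 2166 (215 left).
Apr has 30 days: +30 → May 1, 2166 (185 left).
May has 31 days: +31 → Jun 1, 2166 (154 left).
Jun has 30 days: +30 → Jul 1, 2166 (124 left).
Jul has 31 days: +31 → Aug 1, 2166 (93 left).
Aug has 31 days: +31 → Sep 1, 2166 (62 left).
Sep has 30 days: +30 → Oct 1, 2166 (32 left).
Oct has 31 days: +31 → Nov 1, 2166 (1 left).
+1 → Nov 2, 2166.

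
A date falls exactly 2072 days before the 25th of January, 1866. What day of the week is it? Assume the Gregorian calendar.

Thursday

First find the weekday of Jan 25, 1866. Doomsday rule: the anchor day for the 1800s is Friday. For year 66: 66÷12 = 5 r 6, and 6÷4 = 1, so 5+6+1 = 12.
Friday + 12 ≡ Wednesday — that's 1866's doomsday.
In January the doomsday date is Jan 3 (1866 is not a leap year).
Jan 25 is 22 days after Jan 3; 22 mod 7 = 1, so Wednesday + 1 = Thursday.
2072 mod 7 = 0, so 2072 days before a Thursday is Thursday − 0 = Thursday.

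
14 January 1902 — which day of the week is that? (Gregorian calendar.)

January 1, 1902 is a Wednesday.
Jan 1, 1902 → Jan 14, 1902: 13 days.
Total: 13 days.
13 mod 7 = 6, so Wednesday + 6 = Tuesday.

Tuesday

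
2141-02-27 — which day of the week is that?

Monday

Doomsday rule: the anchor day for the 2100s is Sunday. For year 41: 41÷12 = 3 r 5, and 5÷4 = 1, so 3+5+1 = 9.
Sunday + 9 ≡ Tuesday — that's 2141's doomsday.
In February the doomsday date is Feb 28 (2141 is not a leap year).
Feb 27 is 1 day before Feb 28; 1 mod 7 = 1, so Tuesday − 1 = Monday.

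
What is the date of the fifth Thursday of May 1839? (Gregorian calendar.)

May 30, 1839

May 1, 1839 is a Wednesday.
The first Thursday is therefore May 2 (1 days later).
The fifth Thursday is 2 + 4×7 = May 30.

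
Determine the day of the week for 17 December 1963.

Tuesday

Doomsday rule: the anchor day for the 1900s is Wednesday. For year 63: 63÷12 = 5 r 3, and 3÷4 = 0, so 5+3+0 = 8.
Wednesday + 8 ≡ Thursday — that's 1963's doomsday.
In December the doomsday date is Dec 12.
Dec 17 is 5 days after Dec 12; 5 mod 7 = 5, so Thursday + 5 = Tuesday.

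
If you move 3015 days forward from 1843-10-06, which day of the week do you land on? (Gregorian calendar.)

Oct 6, 1843 is a Friday.
3015 mod 7 = 5, so 3015 days after a Friday is Friday + 5 = Wednesday.

Wednesday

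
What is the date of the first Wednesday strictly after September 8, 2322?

Sep 8, 2322 is a Friday.
From Friday to the next Wednesday is 5 days.
Sep 8, 2322 + 5 = Sep 13, 2322.

September 13, 2322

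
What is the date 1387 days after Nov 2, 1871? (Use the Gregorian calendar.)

+366 (one year; includes Feb 29, 1872) → Nov 2, 1872 (1021 left).
+365 (one year) → Nov 2, 1873 (656 left).
+365 (one year) → Nov 2, 1874 (291 left).
Nov has 30 days: +29 → Dec 1, 1874 (262 left).
Dec has 31 days: +31 → Jan 1, 1875 (231 left).
Jan has 31 days: +31 → Feb 1, 1875 (200 left).
Feb has 28 days: +28 → Mar 1, 1875 (172 left).
Mar has 31 days: +31 → Apr 1, 1875 (141 left).
Apr has 30 days: +30 → May 1, 1875 (111 left).
May has 31 days: +31 → Jun 1, 1875 (80 left).
Jun has 30 days: +30 → Jul 1, 1875 (50 left).
Jul has 31 days: +31 → Aug 1, 1875 (19 left).
+19 → Aug 20, 1875.

August 20, 1875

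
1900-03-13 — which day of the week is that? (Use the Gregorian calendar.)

Tuesday

Doomsday rule: the anchor day for the 1900s is Wednesday. For year 00: 0÷12 = 0 r 0, and 0÷4 = 0, so 0+0+0 = 0.
Wednesday + 0 ≡ Wednesday — that's 1900's doomsday.
In March the doomsday date is Mar 14.
Mar 13 is 1 day before Mar 14; 1 mod 7 = 1, so Wednesday − 1 = Tuesday.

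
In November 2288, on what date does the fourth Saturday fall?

November 24, 2288

November 1, 2288 is a Thursday.
The first Saturday is therefore November 3 (2 days later).
The fourth Saturday is 3 + 3×7 = November 24.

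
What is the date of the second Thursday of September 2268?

September 1, 2268 is a Tuesday.
The first Thursday is therefore September 3 (2 days later).
The second Thursday is 3 + 1×7 = September 10.

September 10, 2268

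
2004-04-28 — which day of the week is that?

January 1, 2004 is a Thursday.
Jan 1, 2004 → Feb 1, 2004: 31 days (January has 31).
Feb 1, 2004 → Mar 1, 2004: 29 days (February has 29).
Mar 1, 2004 → Apr 1, 2004: 31 days (March has 31).
Apr 1, 2004 → Apr 28, 2004: 27 days.
Total: 118 days.
118 mod 7 = 6, so Thursday + 6 = Wednesday.

Wednesday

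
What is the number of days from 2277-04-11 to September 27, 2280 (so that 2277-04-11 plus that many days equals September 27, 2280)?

Apr 11, 2277 → Apr 11, 2278: 365 days.
Apr 11, 2278 → Apr 11, 2279: 365 days.
Apr 11, 2279 → Apr 11, 2280: 366 days (Feb 29, 2280 is in that span).
Apr 11, 2280 → May 11, 2280: 30 days (April has 30).
May 11, 2280 → Jun 11, 2280: 31 days (May has 31).
Jun 11, 2280 → Jul 11, 2280: 30 days (June has 30).
Jul 11, 2280 → Aug 11, 2280: 31 days (July has 31).
Aug 11, 2280 → Sep 11, 2280: 31 days (August has 31).
Sep 11, 2280 → Sep 27, 2280: 16 days.
Total: 1265 days.

1265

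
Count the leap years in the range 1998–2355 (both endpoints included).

86

Multiples of 4 in [1998,2355]: 89.
Of those, multiples of 100: 4 (not leap unless ÷400).
Multiples of 400: 1.
Leap years = 89 − 4 + 1 = 86.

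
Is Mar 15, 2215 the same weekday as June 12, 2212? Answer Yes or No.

From Jun 12, 2212 to Mar 15, 2215 is 1006 days.
1006 mod 7 = 5, so they are different weekdays.
(Jun 12, 2212 is a Friday; Mar 15, 2215 is a Wednesday.)

No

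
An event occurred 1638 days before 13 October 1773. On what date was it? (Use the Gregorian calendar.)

April 19, 1769

−365 (one year) → Oct 13, 1772 (1273 left).
−366 (one year; includes Feb 29, 1772) → Oct 13, 1771 (907 left).
−365 (one year) → Oct 13, 1770 (542 left).
−365 (one year) → Oct 13, 1769 (177 left).
−13 → Sep 30, 1769 (end of Sep, 30 days; 164 left).
−30 → Aug 31, 1769 (end of Aug, 31 days; 134 left).
−31 → Jul 31, 1769 (end of Jul, 31 days; 103 left).
−31 → Jun 30, 1769 (end of Jun, 30 days; 72 left).
−30 → May 31, 1769 (end of May, 31 days; 42 left).
−31 → Apr 30, 1769 (end of Apr, 30 days; 11 left).
−11 → Apr 19, 1769.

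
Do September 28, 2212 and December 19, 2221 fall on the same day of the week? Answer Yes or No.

From Sep 28, 2212 to Dec 19, 2221 is 3369 days.
3369 mod 7 = 2, so they are different weekdays.
(Sep 28, 2212 is a Monday; Dec 19, 2221 is a Wednesday.)

No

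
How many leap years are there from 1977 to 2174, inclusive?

Multiples of 4 in [1977,2174]: 49.
Of those, multiples of 100: 2 (not leap unless ÷400).
Multiples of 400: 1.
Leap years = 49 − 2 + 1 = 48.

48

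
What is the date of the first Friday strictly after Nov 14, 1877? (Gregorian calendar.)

Nov 14, 1877 is a Wednesday.
From Wednesday to the next Friday is 2 days.
Nov 14, 1877 + 2 = Nov 16, 1877.

November 16, 1877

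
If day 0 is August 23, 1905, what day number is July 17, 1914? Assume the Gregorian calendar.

Aug 23, 1905 → Aug 23, 1906: 365 days.
Aug 23, 1906 → Aug 23, 1907: 365 days.
Aug 23, 1907 → Aug 23, 1908: 366 days (Feb 29, 1908 is in that span).
Aug 23, 1908 → Aug 23, 1909: 365 days.
Aug 23, 1909 → Aug 23, 1910: 365 days.
Aug 23, 1910 → Aug 23, 1911: 365 days.
Aug 23, 1911 → Aug 23, 1912: 366 days (Feb 29, 1912 is in that span).
Aug 23, 1912 → Aug 23, 1913: 365 days.
Aug 23, 1913 → Sep 23, 1913: 31 days (August has 31).
Sep 23, 1913 → Oct 23, 1913: 30 days (September has 30).
Oct 23, 1913 → Nov 23, 1913: 31 days (October has 31).
Nov 23, 1913 → Dec 23, 1913: 30 days (November has 30).
Dec 23, 1913 → Jan 23, 1914: 31 days (December has 31).
Jan 23, 1914 → Feb 23, 1914: 31 days (January has 31).
Feb 23, 1914 → Mar 23, 1914: 28 days (February has 28).
Mar 23, 1914 → Apr 23, 1914: 31 days (March has 31).
Apr 23, 1914 → May 23, 1914: 30 days (April has 30).
May 23, 1914 → Jun 23, 1914: 31 days (May has 31).
Jun 23, 1914 → Jul 17, 1914: 24 days.
Total: 3250 days.

3250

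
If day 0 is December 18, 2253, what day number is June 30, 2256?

925

Dec 18, 2253 → Dec 18, 2254: 365 days.
Dec 18, 2254 → Dec 18, 2255: 365 days.
Dec 18, 2255 → Jan 18, 2256: 31 days (December has 31).
Jan 18, 2256 → Feb 18, 2256: 31 days (January has 31).
Feb 18, 2256 → Mar 18, 2256: 29 days (February has 29).
Mar 18, 2256 → Apr 18, 2256: 31 days (March has 31).
Apr 18, 2256 → May 18, 2256: 30 days (April has 30).
May 18, 2256 → Jun 18, 2256: 31 days (May has 31).
Jun 18, 2256 → Jun 30, 2256: 12 days.
Total: 925 days.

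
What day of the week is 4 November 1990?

Doomsday rule: the anchor day for the 1900s is Wednesday. For year 90: 90÷12 = 7 r 6, and 6÷4 = 1, so 7+6+1 = 14.
Wednesday + 14 ≡ Wednesday — that's 1990's doomsday.
In November the doomsday date is Nov 7.
Nov 4 is 3 days before Nov 7; 3 mod 7 = 3, so Wednesday − 3 = Sunday.

Sunday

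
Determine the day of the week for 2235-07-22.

Wednesday

Doomsday rule: the anchor day for the 2200s is Friday. For year 35: 35÷12 = 2 r 11, and 11÷4 = 2, so 2+11+2 = 15.
Friday + 15 ≡ Saturday — that's 2235's doomsday.
In July the doomsday date is Jul 11.
Jul 22 is 11 days after Jul 11; 11 mod 7 = 4, so Saturday + 4 = Wednesday.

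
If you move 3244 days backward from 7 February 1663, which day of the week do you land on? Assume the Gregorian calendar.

Sunday

First find the weekday of Feb 7, 1663. Doomsday rule: the anchor day for the 1600s is Tuesday. For year 63: 63÷12 = 5 r 3, and 3÷4 = 0, so 5+3+0 = 8.
Tuesday + 8 ≡ Wednesday — that's 1663's doomsday.
In February the doomsday date is Feb 28 (1663 is not a leap year).
Feb 7 is 21 days before Feb 28; 21 mod 7 = 0, so Wednesday − 0 = Wednesday.
3244 mod 7 = 3, so 3244 days before a Wednesday is Wednesday − 3 = Sunday.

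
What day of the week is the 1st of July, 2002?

Doomsday rule: the anchor day for the 2000s is Tuesday. For year 02: 2÷12 = 0 r 2, and 2÷4 = 0, so 0+2+0 = 2.
Tuesday + 2 ≡ Thursday — that's 2002's doomsday.
In July the doomsday date is Jul 11.
Jul 1 is 10 days before Jul 11; 10 mod 7 = 3, so Thursday − 3 = Monday.

Monday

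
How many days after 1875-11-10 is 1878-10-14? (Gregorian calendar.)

Nov 10, 1875 → Nov 10, 1876: 366 days (Feb 29, 1876 is in that span).
Nov 10, 1876 → Nov 10, 1877: 365 days.
Nov 10, 1877 → Dec 10, 1877: 30 days (November has 30).
Dec 10, 1877 → Jan 10, 1878: 31 days (December has 31).
Jan 10, 1878 → Feb 10, 1878: 31 days (January has 31).
Feb 10, 1878 → Mar 10, 1878: 28 days (February has 28).
Mar 10, 1878 → Apr 10, 1878: 31 days (March has 31).
Apr 10, 1878 → May 10, 1878: 30 days (April has 30).
May 10, 1878 → Jun 10, 1878: 31 days (May has 31).
Jun 10, 1878 → Jul 10, 1878: 30 days (June has 30).
Jul 10, 1878 → Aug 10, 1878: 31 days (July has 31).
Aug 10, 1878 → Sep 10, 1878: 31 days (August has 31).
Sep 10, 1878 → Oct 10, 1878: 30 days (September has 30).
Oct 10, 1878 → Oct 14, 1878: 4 days.
Total: 1069 days.

1069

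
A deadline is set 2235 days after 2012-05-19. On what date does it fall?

+365 (one year) → May 19, 2013 (1870 left).
+365 (one year) → May 19, 2014 (1505 left).
+365 (one year) → May 19, 2015 (1140 left).
+366 (one year; includes Feb 29, 2016) → May 19, 2016 (774 left).
+365 (one year) → May 19, 2017 (409 left).
+365 (one year) → May 19, 2018 (44 left).
May has 31 days: +13 → Jun 1, 2018 (31 left).
Jun has 30 days: +30 → Jul 1, 2018 (1 left).
+1 → Jul 2, 2018.

July 2, 2018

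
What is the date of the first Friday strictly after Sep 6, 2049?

Sep 6, 2049 is a Monday.
From Monday to the next Friday is 4 days.
Sep 6, 2049 + 4 = Sep 10, 2049.

September 10, 2049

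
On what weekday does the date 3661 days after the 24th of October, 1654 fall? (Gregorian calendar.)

Saturday

Oct 24, 1654 is a Saturday.
3661 mod 7 = 0, so 3661 days after a Saturday is Saturday + 0 = Saturday.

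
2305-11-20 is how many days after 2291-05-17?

May 17, 2291 → May 17, 2292: 366 days (Feb 29, 2292 is in that span).
May 17, 2292 → May 17, 2293: 365 days.
May 17, 2293 → May 17, 2294: 365 days.
May 17, 2294 → May 17, 2295: 365 days.
May 17, 2295 → May 17, 2296: 366 days (Feb 29, 2296 is in that span).
May 17, 2296 → May 17, 2297: 365 days.
May 17, 2297 → May 17, 2298: 365 days.
May 17, 2298 → May 17, 2299: 365 days.
May 17, 2299 → May 17, 2300: 365 days.
May 17, 2300 → May 17, 2301: 365 days.
May 17, 2301 → May 17, 2302: 365 days.
May 17, 2302 → May 17, 2303: 365 days.
May 17, 2303 → May 17, 2304: 366 days (Feb 29, 2304 is in that span).
May 17, 2304 → May 17, 2305: 365 days.
May 17, 2305 → Jun 17, 2305: 31 days (May has 31).
Jun 17, 2305 → Jul 17, 2305: 30 days (June has 30).
Jul 17, 2305 → Aug 17, 2305: 31 days (July has 31).
Aug 17, 2305 → Sep 17, 2305: 31 days (August has 31).
Sep 17, 2305 → Oct 17, 2305: 30 days (September has 30).
Oct 17, 2305 → Nov 17, 2305: 31 days (October has 31).
Nov 17, 2305 → Nov 20, 2305: 3 days.
Total: 5300 days.

5300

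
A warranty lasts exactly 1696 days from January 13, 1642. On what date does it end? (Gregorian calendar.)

+365 (one year) → Jan 13, 1643 (1331 left).
+365 (one year) → Jan 13, 1644 (966 left).
+366 (one year; includes Feb 29, 1644) → Jan 13, 1645 (600 left).
+365 (one year) → Jan 13, 1646 (235 left).
Jan has 31 days: +19 → Feb 1, 1646 (216 left).
Feb has 28 days: +28 → Mar 1, 1646 (188 left).
Mar has 31 days: +31 → Apr 1, 1646 (157 left).
Apr has 30 days: +30 → May 1, 1646 (127 left).
May has 31 days: +31 → Jun 1, 1646 (96 left).
Jun has 30 days: +30 → Jul 1, 1646 (66 left).
Jul has 31 days: +31 → Aug 1, 1646 (35 left).
Aug has 31 days: +31 → Sep 1, 1646 (4 left).
+4 → Sep 5, 1646.

September 5, 1646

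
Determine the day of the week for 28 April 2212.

Doomsday rule: the anchor day for the 2200s is Friday. For year 12: 12÷12 = 1 r 0, and 0÷4 = 0, so 1+0+0 = 1.
Friday + 1 ≡ Saturday — that's 2212's doomsday.
In April the doomsday date is Apr 4.
Apr 28 is 24 days after Apr 4; 24 mod 7 = 3, so Saturday + 3 = Tuesday.

Tuesday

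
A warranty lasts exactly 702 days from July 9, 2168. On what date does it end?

June 11, 2170

+365 (one year) → Jul 9, 2169 (337 left).
Jul has 31 days: +23 → Aug 1, 2169 (314 left).
Aug has 31 days: +31 → Sep 1, 2169 (283 left).
Sep has 30 days: +30 → Oct 1, 2169 (253 left).
Oct has 31 days: +31 → Nov 1, 2169 (222 left).
Nov has 30 days: +30 → Dec 1, 2169 (192 left).
Dec has 31 days: +31 → Jan 1, 2170 (161 left).
Jan has 31 days: +31 → Feb 1, 2170 (130 left).
Feb has 28 days: +28 → Mar 1, 2170 (102 left).
Mar has 31 days: +31 → Apr 1, 2170 (71 left).
Apr has 30 days: +30 → May 1, 2170 (41 left).
May has 31 days: +31 → Jun 1, 2170 (10 left).
+10 → Jun 11, 2170.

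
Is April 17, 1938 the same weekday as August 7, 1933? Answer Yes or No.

No

From Aug 7, 1933 to Apr 17, 1938 is 1714 days.
1714 mod 7 = 6, so they are different weekdays.
(Aug 7, 1933 is a Monday; Apr 17, 1938 is a Sunday.)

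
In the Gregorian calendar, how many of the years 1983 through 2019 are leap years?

Multiples of 4 in [1983,2019]: 9.
Of those, multiples of 100: 1 (not leap unless ÷400).
Multiples of 400: 1.
Leap years = 9 − 1 + 1 = 9.

9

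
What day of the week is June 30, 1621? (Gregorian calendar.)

Wednesday

Doomsday rule: the anchor day for the 1600s is Tuesday. For year 21: 21÷12 = 1 r 9, and 9÷4 = 2, so 1+9+2 = 12.
Tuesday + 12 ≡ Sunday — that's 1621's doomsday.
In June the doomsday date is Jun 6.
Jun 30 is 24 days after Jun 6; 24 mod 7 = 3, so Sunday + 3 = Wednesday.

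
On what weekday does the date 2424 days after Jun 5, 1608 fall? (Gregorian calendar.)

Saturday

First find the weekday of Jun 5, 1608. Doomsday rule: the anchor day for the 1600s is Tuesday. For year 08: 8÷12 = 0 r 8, and 8÷4 = 2, so 0+8+2 = 10.
Tuesday + 10 ≡ Friday — that's 1608's doomsday.
In June the doomsday date is Jun 6.
Jun 5 is 1 day before Jun 6; 1 mod 7 = 1, so Friday − 1 = Thursday.
2424 mod 7 = 2, so 2424 days after a Thursday is Thursday + 2 = Saturday.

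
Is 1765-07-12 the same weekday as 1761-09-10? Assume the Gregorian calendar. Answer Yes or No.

No

From Sep 10, 1761 to Jul 12, 1765 is 1401 days.
1401 mod 7 = 1, so they are different weekdays.
(Sep 10, 1761 is a Thursday; Jul 12, 1765 is a Friday.)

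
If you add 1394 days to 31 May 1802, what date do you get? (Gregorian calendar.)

March 25, 1806

+365 (one year) → May 31, 1803 (1029 left).
+366 (one year; includes Feb 29, 1804) → May 31, 1804 (663 left).
+365 (one year) → May 31, 1805 (298 left).
May has 31 days: +1 → Jun 1, 1805 (297 left).
Jun has 30 days: +30 → Jul 1, 1805 (267 left).
Jul has 31 days: +31 → Aug 1, 1805 (236 left).
Aug has 31 days: +31 → Sep 1, 1805 (205 left).
Sep has 30 days: +30 → Oct 1, 1805 (175 left).
Oct has 31 days: +31 → Nov 1, 1805 (144 left).
Nov has 30 days: +30 → Dec 1, 1805 (114 left).
Dec has 31 days: +31 → Jan 1, 1806 (83 left).
Jan has 31 days: +31 → Feb 1, 1806 (52 left).
Feb has 28 days: +28 → Mar 1, 1806 (24 left).
+24 → Mar 25, 1806.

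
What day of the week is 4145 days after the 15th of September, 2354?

Thursday

Sep 15, 2354 is a Wednesday.
4145 mod 7 = 1, so 4145 days after a Wednesday is Wednesday + 1 = Thursday.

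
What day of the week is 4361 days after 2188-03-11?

Mar 11, 2188 is a Tuesday.
4361 mod 7 = 0, so 4361 days after a Tuesday is Tuesday + 0 = Tuesday.

Tuesday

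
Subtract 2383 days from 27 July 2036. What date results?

January 17, 2030

−366 (one year; includes Feb 29, 2036) → Jul 27, 2035 (2017 left).
−365 (one year) → Jul 27, 2034 (1652 left).
−365 (one year) → Jul 27, 2033 (1287 left).
−365 (one year) → Jul 27, 2032 (922 left).
−366 (one year; includes Feb 29, 2032) → Jul 27, 2031 (556 left).
−365 (one year) → Jul 27, 2030 (191 left).
−27 → Jun 30, 2030 (end of Jun, 30 days; 164 left).
−30 → May 31, 2030 (end of May, 31 days; 134 left).
−31 → Apr 30, 2030 (end of Apr, 30 days; 103 left).
−30 → Mar 31, 2030 (end of Mar, 31 days; 73 left).
−31 → Feb 28, 2030 (end of Feb, 28 days; 42 left).
−28 → Jan 31, 2030 (end of Jan, 31 days; 14 left).
−14 → Jan 17, 2030.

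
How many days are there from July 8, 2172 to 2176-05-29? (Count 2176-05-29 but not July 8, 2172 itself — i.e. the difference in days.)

Jul 8, 2172 → Jul 8, 2173: 365 days.
Jul 8, 2173 → Jul 8, 2174: 365 days.
Jul 8, 2174 → Jul 8, 2175: 365 days.
Jul 8, 2175 → Aug 8, 2175: 31 days (July has 31).
Aug 8, 2175 → Sep 8, 2175: 31 days (August has 31).
Sep 8, 2175 → Oct 8, 2175: 30 days (September has 30).
Oct 8, 2175 → Nov 8, 2175: 31 days (October has 31).
Nov 8, 2175 → Dec 8, 2175: 30 days (November has 30).
Dec 8, 2175 → Jan 8, 2176: 31 days (December has 31).
Jan 8, 2176 → Feb 8, 2176: 31 days (January has 31).
Feb 8, 2176 → Mar 8, 2176: 29 days (February has 29).
Mar 8, 2176 → Apr 8, 2176: 31 days (March has 31).
Apr 8, 2176 → May 8, 2176: 30 days (April has 30).
May 8, 2176 → May 29, 2176: 21 days.
Total: 1421 days.

1421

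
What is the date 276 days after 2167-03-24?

December 25, 2167

Mar has 31 days: +8 → Apr 1, 2167 (268 left).
Apr has 30 days: +30 → May 1, 2167 (238 left).
May has 31 days: +31 → Jun 1, 2167 (207 left).
Jun has 30 days: +30 → Jul 1, 2167 (177 left).
Jul has 31 days: +31 → Aug 1, 2167 (146 left).
Aug has 31 days: +31 → Sep 1, 2167 (115 left).
Sep has 30 days: +30 → Oct 1, 2167 (85 left).
Oct has 31 days: +31 → Nov 1, 2167 (54 left).
Nov has 30 days: +30 → Dec 1, 2167 (24 left).
+24 → Dec 25, 2167.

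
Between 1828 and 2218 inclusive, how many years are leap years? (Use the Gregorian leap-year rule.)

Multiples of 4 in [1828,2218]: 98.
Of those, multiples of 100: 4 (not leap unless ÷400).
Multiples of 400: 1.
Leap years = 98 − 4 + 1 = 95.

95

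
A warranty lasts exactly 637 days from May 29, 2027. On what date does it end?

February 24, 2029

+366 (one year; includes Feb 29, 2028) → May 29, 2028 (271 left).
May has 31 days: +3 → Jun 1, 2028 (268 left).
Jun has 30 days: +30 → Jul 1, 2028 (238 left).
Jul has 31 days: +31 → Aug 1, 2028 (207 left).
Aug has 31 days: +31 → Sep 1, 2028 (176 left).
Sep has 30 days: +30 → Oct 1, 2028 (146 left).
Oct has 31 days: +31 → Nov 1, 2028 (115 left).
Nov has 30 days: +30 → Dec 1, 2028 (85 left).
Dec has 31 days: +31 → Jan 1, 2029 (54 left).
Jan has 31 days: +31 → Feb 1, 2029 (23 left).
+23 → Feb 24, 2029.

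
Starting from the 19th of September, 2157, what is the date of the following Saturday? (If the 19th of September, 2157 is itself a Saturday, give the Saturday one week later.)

September 24, 2157

Sep 19, 2157 is a Monday.
From Monday to the next Saturday is 5 days.
Sep 19, 2157 + 5 = Sep 24, 2157.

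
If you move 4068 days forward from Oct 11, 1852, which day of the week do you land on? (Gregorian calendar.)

Oct 11, 1852 is a Monday.
4068 mod 7 = 1, so 4068 days after a Monday is Monday + 1 = Tuesday.

Tuesday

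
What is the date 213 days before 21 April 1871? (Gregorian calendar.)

September 20, 1870

−21 → Mar 31, 1871 (end of Mar, 31 days; 192 left).
−31 → Feb 28, 1871 (end of Feb, 28 days; 161 left).
−28 → Jan 31, 1871 (end of Jan, 31 days; 133 left).
−31 → Dec 31, 1870 (end of Dec, 31 days; 102 left).
−31 → Nov 30, 1870 (end of Nov, 30 days; 71 left).
−30 → Oct 31, 1870 (end of Oct, 31 days; 41 left).
−31 → Sep 30, 1870 (end of Sep, 30 days; 10 left).
−10 → Sep 20, 1870.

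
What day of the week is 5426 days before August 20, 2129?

Aug 20, 2129 is a Saturday.
5426 mod 7 = 1, so 5426 days before a Saturday is Saturday − 1 = Friday.

Friday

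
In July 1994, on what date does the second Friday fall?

July 1, 1994 is a Friday.
The first Friday is therefore July 1 (same day).
The second Friday is 1 + 1×7 = July 8.

July 8, 1994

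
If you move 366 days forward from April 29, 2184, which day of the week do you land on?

Saturday

Apr 29, 2184 is a Thursday.
366 mod 7 = 2, so 366 days after a Thursday is Thursday + 2 = Saturday.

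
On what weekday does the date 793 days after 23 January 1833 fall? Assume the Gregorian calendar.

Jan 23, 1833 is a Wednesday.
793 mod 7 = 2, so 793 days after a Wednesday is Wednesday + 2 = Friday.

Friday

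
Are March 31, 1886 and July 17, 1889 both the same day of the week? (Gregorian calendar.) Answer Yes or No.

From Mar 31, 1886 to Jul 17, 1889 is 1204 days.
1204 mod 7 = 0, so they are the same weekday.
(Mar 31, 1886 is a Wednesday; Jul 17, 1889 is a Wednesday.)

Yes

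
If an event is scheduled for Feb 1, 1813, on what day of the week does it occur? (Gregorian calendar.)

Doomsday rule: the anchor day for the 1800s is Friday. For year 13: 13÷12 = 1 r 1, and 1÷4 = 0, so 1+1+0 = 2.
Friday + 2 ≡ Sunday — that's 1813's doomsday.
In February the doomsday date is Feb 28 (1813 is not a leap year).
Feb 1 is 27 days before Feb 28; 27 mod 7 = 6, so Sunday − 6 = Monday.

Monday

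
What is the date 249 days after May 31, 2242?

February 4, 2243

May has 31 days: +1 → Jun 1, 2242 (248 left).
Jun has 30 days: +30 → Jul 1, 2242 (218 left).
Jul has 31 days: +31 → Aug 1, 2242 (187 left).
Aug has 31 days: +31 → Sep 1, 2242 (156 left).
Sep has 30 days: +30 → Oct 1, 2242 (126 left).
Oct has 31 days: +31 → Nov 1, 2242 (95 left).
Nov has 30 days: +30 → Dec 1, 2242 (65 left).
Dec has 31 days: +31 → Jan 1, 2243 (34 left).
Jan has 31 days: +31 → Feb 1, 2243 (3 left).
+3 → Feb 4, 2243.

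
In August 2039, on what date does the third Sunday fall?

August 21, 2039

August 1, 2039 is a Monday.
The first Sunday is therefore August 7 (6 days later).
The third Sunday is 7 + 2×7 = August 21.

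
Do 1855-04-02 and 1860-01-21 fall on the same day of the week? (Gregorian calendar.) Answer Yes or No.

From Apr 2, 1855 to Jan 21, 1860 is 1755 days.
1755 mod 7 = 5, so they are different weekdays.
(Apr 2, 1855 is a Monday; Jan 21, 1860 is a Saturday.)

No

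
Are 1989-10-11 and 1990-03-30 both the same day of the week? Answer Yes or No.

No

From Oct 11, 1989 to Mar 30, 1990 is 170 days.
170 mod 7 = 2, so they are different weekdays.
(Oct 11, 1989 is a Wednesday; Mar 30, 1990 is a Friday.)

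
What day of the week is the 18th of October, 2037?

Sunday

January 1, 2037 is a Thursday.
Jan 1, 2037 → Feb 1, 2037: 31 days (January has 31).
Feb 1, 2037 → Mar 1, 2037: 28 days (February has 28).
Mar 1, 2037 → Apr 1, 2037: 31 days (March has 31).
Apr 1, 2037 → May 1, 2037: 30 days (April has 30).
May 1, 2037 → Jun 1, 2037: 31 days (May has 31).
Jun 1, 2037 → Jul 1, 2037: 30 days (June has 30).
Jul 1, 2037 → Aug 1, 2037: 31 days (July has 31).
Aug 1, 2037 → Sep 1, 2037: 31 days (August has 31).
Sep 1, 2037 → Oct 1, 2037: 30 days (September has 30).
Oct 1, 2037 → Oct 18, 2037: 17 days.
Total: 290 days.
290 mod 7 = 3, so Thursday + 3 = Sunday.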